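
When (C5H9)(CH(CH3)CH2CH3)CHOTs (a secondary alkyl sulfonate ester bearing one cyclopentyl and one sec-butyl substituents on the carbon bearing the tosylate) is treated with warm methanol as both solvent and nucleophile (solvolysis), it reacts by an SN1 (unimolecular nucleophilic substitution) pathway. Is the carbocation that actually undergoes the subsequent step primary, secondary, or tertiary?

tertiary

Step 1: Rate-determining heterolysis of the C–O bond gives TsO⁻ and a secondary carbocation.
Step 2: A 1,2-hydride shift from the adjacent cyclopentyl carbon moves the positive charge from the secondary centre to an adjacent carbon, generating a more stable tertiary carbocation.
The cation rearranges from secondary to tertiary via a 1,2-hydride shift from the adjacent cyclopentyl carbon; the tertiary cation is what reacts next.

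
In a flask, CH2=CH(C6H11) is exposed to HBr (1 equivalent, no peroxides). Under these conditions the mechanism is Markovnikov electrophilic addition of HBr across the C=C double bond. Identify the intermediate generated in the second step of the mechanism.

tertiary carbocation

Step 1: Electrophilic addition begins with the π(C=C) electrons forming a bond to the proton of HBr. Following Markovnikov's rule, the resulting cation is secondary. The H–Br bond breaks heterolytically, releasing Br⁻.
Step 2: A hydride (H with its bonding pair) migrates from the adjacent cyclohexyl carbon to the cationic centre — a 1,2-hydride shift — upgrading the secondary cation to a tertiary one.
After step 2 the species present is a tertiary carbocation.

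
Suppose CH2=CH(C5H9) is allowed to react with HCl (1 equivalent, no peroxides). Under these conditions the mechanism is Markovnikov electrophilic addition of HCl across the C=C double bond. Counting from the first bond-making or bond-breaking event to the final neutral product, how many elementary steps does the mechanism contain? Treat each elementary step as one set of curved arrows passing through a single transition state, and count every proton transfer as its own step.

Step 1: Electrophilic addition begins with the π(C=C) electrons forming a bond to the proton of HCl. Following Markovnikov's rule, the resulting cation is secondary. The H–Cl bond breaks heterolytically, releasing Cl⁻.
Step 2: A 1,2-hydride shift from the adjacent cyclopentyl carbon moves the positive charge from the secondary centre to an adjacent carbon, generating a more stable tertiary carbocation.
Step 3: The Cl⁻ anion donates a lone pair to the carbocation, forming the new C–Cl σ-bond and giving the neutral alkyl halide.
Total: 3 elementary steps.

3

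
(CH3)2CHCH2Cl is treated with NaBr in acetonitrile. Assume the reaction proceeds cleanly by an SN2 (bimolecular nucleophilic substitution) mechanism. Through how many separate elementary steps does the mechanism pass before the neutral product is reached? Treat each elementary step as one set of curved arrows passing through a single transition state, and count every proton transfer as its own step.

1

Step 1: The bromide nucleophile donates a lone pair from Br to the α-carbon in a backside attack; simultaneously the C–Cl σ-bond breaks and both of its electrons leave with Cl⁻. One concerted step with inversion of configuration.
Total: 1 elementary step.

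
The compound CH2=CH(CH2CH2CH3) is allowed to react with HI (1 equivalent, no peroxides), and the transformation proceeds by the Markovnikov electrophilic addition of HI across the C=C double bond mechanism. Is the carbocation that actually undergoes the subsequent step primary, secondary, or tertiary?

secondary

Step 1: Protonation of the alkene by HI: the π bond acts as the nucleophile and picks up H⁺, giving the more stable (Markovnikov) secondary carbocation. The H–I bond breaks heterolytically, releasing I⁻.
No single 1,2-shift to an adjacent carbon would give a more-substituted cation, so no rearrangement occurs.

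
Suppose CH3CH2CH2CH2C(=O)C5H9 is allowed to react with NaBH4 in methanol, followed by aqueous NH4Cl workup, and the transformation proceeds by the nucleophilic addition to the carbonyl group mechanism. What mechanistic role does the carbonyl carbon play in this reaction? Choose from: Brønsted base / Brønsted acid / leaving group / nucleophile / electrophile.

electrophile

Step 1: H⁻ (delivered from BH4⁻) attacks the sp² carbonyl carbon; the C=O π bond breaks and the electrons end up as a lone pair on the alkoxide oxygen of the tetrahedral intermediate.
The carbonyl carbon accepts an electron pair into an empty or π* orbital — it is the electrophile.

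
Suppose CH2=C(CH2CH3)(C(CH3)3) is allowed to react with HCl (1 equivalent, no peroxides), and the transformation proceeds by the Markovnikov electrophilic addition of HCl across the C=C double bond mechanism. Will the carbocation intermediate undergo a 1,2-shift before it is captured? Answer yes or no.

The first-formed carbocation is tertiary.
No single 1,2-shift to an adjacent carbon would produce a more-substituted cation than the one already present, so no rearrangement occurs.

no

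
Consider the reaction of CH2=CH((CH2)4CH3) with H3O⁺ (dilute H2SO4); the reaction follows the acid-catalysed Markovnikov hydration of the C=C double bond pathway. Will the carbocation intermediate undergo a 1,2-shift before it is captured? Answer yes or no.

no

The first-formed carbocation is secondary.
No single 1,2-shift to an adjacent carbon would produce a more-substituted cation than the one already present, so no rearrangement occurs.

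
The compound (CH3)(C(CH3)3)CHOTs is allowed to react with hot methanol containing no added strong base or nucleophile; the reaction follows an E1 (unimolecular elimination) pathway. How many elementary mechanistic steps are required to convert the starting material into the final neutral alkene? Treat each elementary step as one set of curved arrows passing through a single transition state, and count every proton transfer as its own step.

3

Step 1: Rate-determining heterolysis of the C–O bond gives TsO⁻ and a secondary carbocation.
Step 2: A methyl group with its bonding pair migrates from the adjacent tert-butyl carbon to the cationic centre — a 1,2-methyl shift — upgrading the secondary cation to a tertiary one.
Step 3: A weak base (a methanol molecule from the solvent) removes a proton from a carbon adjacent to the cationic centre; the electrons of that C–H bond become the new π(C=C) bond, giving the alkene.
Total: 3 elementary steps.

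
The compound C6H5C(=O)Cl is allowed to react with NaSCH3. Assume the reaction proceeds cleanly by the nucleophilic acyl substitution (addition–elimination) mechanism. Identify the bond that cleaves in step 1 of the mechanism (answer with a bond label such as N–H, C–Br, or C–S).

Step 1: CH3S⁻ adds to the carbonyl carbon; the C=O π electrons shift onto oxygen and a tetrahedral alkoxide intermediate forms.
The bond broken in this step is the π(C=O) bond.

π(C=O)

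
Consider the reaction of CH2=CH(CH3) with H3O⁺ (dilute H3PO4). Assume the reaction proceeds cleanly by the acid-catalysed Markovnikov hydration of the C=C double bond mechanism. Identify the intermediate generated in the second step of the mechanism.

Step 1: Electrophilic addition begins with the π(C=C) electrons forming a bond to the proton of H3O⁺. Following Markovnikov's rule, the resulting cation is secondary. H2O is released.
Step 2: Water acts as the nucleophile: an oxygen lone pair bonds to the cationic carbon, giving an oxonium-ion intermediate.
After step 2 the species present is an oxonium ion.

oxonium ion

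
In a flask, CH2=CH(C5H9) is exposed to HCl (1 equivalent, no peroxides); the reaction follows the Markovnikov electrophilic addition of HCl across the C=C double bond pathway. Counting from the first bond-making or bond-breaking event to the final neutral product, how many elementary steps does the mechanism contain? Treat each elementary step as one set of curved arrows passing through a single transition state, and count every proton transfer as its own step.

3

Step 1: The π electrons of the C=C bond attack a proton of HCl; Markovnikov addition places the new C–H on the less-substituted alkene carbon, so the positive charge ends up on the more-substituted carbon — a secondary carbocation. The H–Cl bond breaks heterolytically, releasing Cl⁻.
Step 2: A 1,2-hydride shift from the adjacent cyclopentyl carbon moves the positive charge from the secondary centre to an adjacent carbon, generating a more stable tertiary carbocation.
Step 3: Nucleophilic attack by Cl⁻ on the carbocation completes the addition, giving R–Cl.
Total: 3 elementary steps.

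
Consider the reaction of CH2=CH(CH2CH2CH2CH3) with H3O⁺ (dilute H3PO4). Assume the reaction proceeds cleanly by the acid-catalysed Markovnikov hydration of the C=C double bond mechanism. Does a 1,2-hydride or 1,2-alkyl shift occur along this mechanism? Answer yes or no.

The first-formed carbocation is secondary.
No single 1,2-shift to an adjacent carbon would produce a more-substituted cation than the one already present, so no rearrangement occurs.

no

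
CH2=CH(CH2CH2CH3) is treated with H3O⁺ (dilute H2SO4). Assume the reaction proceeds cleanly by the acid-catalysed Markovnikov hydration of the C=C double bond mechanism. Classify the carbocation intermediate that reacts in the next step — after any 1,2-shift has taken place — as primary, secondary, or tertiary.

secondary

Step 1: The π electrons of the C=C bond attack a proton of H3O⁺; Markovnikov addition places the new C–H on the less-substituted alkene carbon, so the positive charge ends up on the more-substituted carbon — a secondary carbocation. H2O is released.
No single 1,2-shift to an adjacent carbon would give a more-substituted cation, so no rearrangement occurs.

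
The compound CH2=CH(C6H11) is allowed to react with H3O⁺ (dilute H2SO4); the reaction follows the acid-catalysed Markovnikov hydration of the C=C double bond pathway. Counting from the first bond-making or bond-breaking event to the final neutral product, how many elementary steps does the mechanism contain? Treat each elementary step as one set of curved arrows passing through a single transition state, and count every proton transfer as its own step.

4

Step 1: Protonation of the alkene by H3O⁺: the π bond acts as the nucleophile and picks up H⁺, giving the more stable (Markovnikov) secondary carbocation. H2O is released.
Step 2: A 1,2-hydride shift from the adjacent cyclohexyl carbon moves the positive charge from the secondary centre to an adjacent carbon, generating a more stable tertiary carbocation.
Step 3: Nucleophilic capture of the cation by H2O produces the protonated alcohol (an oxonium ion).
Step 4: Proton transfer from the O–H of the oxonium ion to H2O completes the catalytic cycle and yields the alcohol.
Total: 4 elementary steps.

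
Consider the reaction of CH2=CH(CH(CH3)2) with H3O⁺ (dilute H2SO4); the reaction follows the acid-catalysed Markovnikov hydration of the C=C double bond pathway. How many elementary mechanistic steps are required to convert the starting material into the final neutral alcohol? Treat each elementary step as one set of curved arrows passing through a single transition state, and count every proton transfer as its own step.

4

Step 1: Electrophilic addition begins with the π(C=C) electrons forming a bond to the proton of H3O⁺. Following Markovnikov's rule, the resulting cation is secondary. H2O is released.
Step 2: A hydride (H with its bonding pair) migrates from the adjacent isopropyl carbon to the cationic centre — a 1,2-hydride shift — upgrading the secondary cation to a tertiary one.
Step 3: A lone pair on the oxygen of H2O attacks the carbocation, forming a C–O bond and an oxonium ion (a protonated alcohol).
Step 4: H2O removes a proton from the oxonium oxygen, regenerating H3O⁺ and giving the neutral alcohol.
Total: 4 elementary steps.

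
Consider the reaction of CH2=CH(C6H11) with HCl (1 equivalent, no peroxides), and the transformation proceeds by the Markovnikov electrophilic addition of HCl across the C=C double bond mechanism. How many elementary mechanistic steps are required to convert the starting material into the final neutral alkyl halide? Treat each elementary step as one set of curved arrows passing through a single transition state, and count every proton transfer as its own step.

Step 1: Protonation of the alkene by HCl: the π bond acts as the nucleophile and picks up H⁺, giving the more stable (Markovnikov) secondary carbocation. The H–Cl bond breaks heterolytically, releasing Cl⁻.
Step 2: A 1,2-hydride shift from the adjacent cyclohexyl carbon moves the positive charge from the secondary centre to an adjacent carbon, generating a more stable tertiary carbocation.
Step 3: The Cl⁻ anion donates a lone pair to the carbocation, forming the new C–Cl σ-bond and giving the neutral alkyl halide.
Total: 3 elementary steps.

3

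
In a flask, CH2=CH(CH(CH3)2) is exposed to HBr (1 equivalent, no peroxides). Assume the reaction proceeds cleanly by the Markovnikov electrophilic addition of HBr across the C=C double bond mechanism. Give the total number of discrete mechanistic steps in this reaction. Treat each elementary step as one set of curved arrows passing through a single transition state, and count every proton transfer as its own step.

Step 1: Electrophilic addition begins with the π(C=C) electrons forming a bond to the proton of HBr. Following Markovnikov's rule, the resulting cation is secondary. The H–Br bond breaks heterolytically, releasing Br⁻.
Step 2: A hydride (H with its bonding pair) migrates from the adjacent isopropyl carbon to the cationic centre — a 1,2-hydride shift — upgrading the secondary cation to a tertiary one.
Step 3: Nucleophilic attack by Br⁻ on the carbocation completes the addition, giving R–Br.
Total: 3 elementary steps.

3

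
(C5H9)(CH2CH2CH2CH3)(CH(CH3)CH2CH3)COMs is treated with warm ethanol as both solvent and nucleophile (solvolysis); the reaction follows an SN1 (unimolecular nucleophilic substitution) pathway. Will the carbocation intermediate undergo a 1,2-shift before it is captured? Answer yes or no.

no

The first-formed carbocation is tertiary.
No single 1,2-shift to an adjacent carbon would produce a more-substituted cation than the one already present, so no rearrangement occurs.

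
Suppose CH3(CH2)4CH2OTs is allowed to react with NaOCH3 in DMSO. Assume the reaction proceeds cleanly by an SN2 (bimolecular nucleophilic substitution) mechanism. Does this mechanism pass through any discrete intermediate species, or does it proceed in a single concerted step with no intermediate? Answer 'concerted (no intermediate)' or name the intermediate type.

Backside attack by CH3O⁻ on the carbon bearing the tosylate: the new C–O bond forms as the C–O bond breaks, with Walden inversion at carbon.
All bond changes occur in one transition state; no discrete intermediate is formed.

concerted (no intermediate)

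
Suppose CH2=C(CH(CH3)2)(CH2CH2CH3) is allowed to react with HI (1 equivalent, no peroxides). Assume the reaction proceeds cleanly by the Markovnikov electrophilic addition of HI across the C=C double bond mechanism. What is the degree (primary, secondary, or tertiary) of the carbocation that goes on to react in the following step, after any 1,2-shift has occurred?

Step 1: The π electrons of the C=C bond attack a proton of HI; Markovnikov addition places the new C–H on the less-substituted alkene carbon, so the positive charge ends up on the more-substituted carbon — a tertiary carbocation. The H–I bond breaks heterolytically, releasing I⁻.
No single 1,2-shift to an adjacent carbon would give a more-substituted cation, so no rearrangement occurs.

tertiary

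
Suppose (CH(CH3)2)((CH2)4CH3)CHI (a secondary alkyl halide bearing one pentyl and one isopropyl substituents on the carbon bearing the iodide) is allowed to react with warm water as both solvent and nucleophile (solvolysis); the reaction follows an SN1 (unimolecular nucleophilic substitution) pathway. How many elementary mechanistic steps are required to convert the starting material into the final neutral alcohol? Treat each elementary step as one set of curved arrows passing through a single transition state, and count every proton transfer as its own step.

4

Step 1: Unassisted departure of I⁻ (taking the C–I bonding pair) generates a secondary carbocation.
Step 2: A hydride (H with its bonding pair) migrates from the adjacent isopropyl carbon to the cationic centre — a 1,2-hydride shift — upgrading the secondary cation to a tertiary one.
Step 3: A lone pair on the oxygen of H2O attacks the carbocation, forming a new C–O σ-bond and an oxonium ion.
Step 4: A second solvent molecule removes the proton on oxygen, giving the neutral alcohol product.
Total: 4 elementary steps.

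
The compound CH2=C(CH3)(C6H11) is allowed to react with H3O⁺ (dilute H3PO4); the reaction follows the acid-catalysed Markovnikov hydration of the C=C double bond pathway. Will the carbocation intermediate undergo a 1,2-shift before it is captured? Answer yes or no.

The first-formed carbocation is tertiary.
No single 1,2-shift to an adjacent carbon would produce a more-substituted cation than the one already present, so no rearrangement occurs.

no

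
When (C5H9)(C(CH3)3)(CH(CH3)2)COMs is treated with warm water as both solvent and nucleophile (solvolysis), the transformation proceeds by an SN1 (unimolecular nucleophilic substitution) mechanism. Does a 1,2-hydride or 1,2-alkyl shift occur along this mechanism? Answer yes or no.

no

The first-formed carbocation is tertiary.
No single 1,2-shift to an adjacent carbon would produce a more-substituted cation than the one already present, so no rearrangement occurs.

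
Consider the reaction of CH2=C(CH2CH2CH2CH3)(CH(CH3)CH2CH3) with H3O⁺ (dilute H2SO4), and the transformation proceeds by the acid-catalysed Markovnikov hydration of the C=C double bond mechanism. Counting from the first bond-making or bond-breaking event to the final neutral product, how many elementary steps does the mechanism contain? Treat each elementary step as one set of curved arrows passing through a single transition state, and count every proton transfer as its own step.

Step 1: The π electrons of the C=C bond attack a proton of H3O⁺; Markovnikov addition places the new C–H on the less-substituted alkene carbon, so the positive charge ends up on the more-substituted carbon — a tertiary carbocation. H2O is released.
(No 1,2-shift: no single shift to an adjacent carbon would give a more stable cation.)
Step 2: A lone pair on the oxygen of H2O attacks the carbocation, forming a C–O bond and an oxonium ion (a protonated alcohol).
Step 3: H2O removes a proton from the oxonium oxygen, regenerating H3O⁺ and giving the neutral alcohol.
Total: 3 elementary steps.

3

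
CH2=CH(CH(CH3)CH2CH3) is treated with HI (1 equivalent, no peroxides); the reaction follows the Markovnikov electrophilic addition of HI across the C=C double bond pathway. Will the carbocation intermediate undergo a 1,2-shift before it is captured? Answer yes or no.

The first-formed carbocation is secondary.
The adjacent sec-butyl carbon already bears 2 other carbon substituents and has a hydrogen to migrate; after a 1,2-hydride shift from that carbon the positive charge sits on a tertiary centre.
Tertiary is more stable than secondary, so the shift occurs.

yes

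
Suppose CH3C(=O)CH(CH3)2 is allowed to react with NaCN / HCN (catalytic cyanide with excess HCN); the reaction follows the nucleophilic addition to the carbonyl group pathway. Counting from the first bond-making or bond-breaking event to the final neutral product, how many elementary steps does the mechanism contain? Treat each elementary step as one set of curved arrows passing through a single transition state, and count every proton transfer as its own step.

2

Step 1: CN⁻ attacks the sp² carbonyl carbon; the C=O π bond breaks and the electrons end up as a lone pair on the alkoxide oxygen of the tetrahedral intermediate.
Step 2: The alkoxide is protonated in situ by undissociated HCN, yielding a cyanohydrin; the CN⁻ so formed carries on the cycle.
Total: 2 elementary steps.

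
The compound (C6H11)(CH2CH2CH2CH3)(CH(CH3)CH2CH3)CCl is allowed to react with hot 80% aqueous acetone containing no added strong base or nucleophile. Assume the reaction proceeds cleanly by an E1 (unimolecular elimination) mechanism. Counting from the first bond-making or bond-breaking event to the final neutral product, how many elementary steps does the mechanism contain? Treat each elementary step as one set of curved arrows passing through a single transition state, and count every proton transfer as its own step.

2

Step 1: Unassisted departure of Cl⁻ (taking the C–Cl bonding pair) generates a tertiary carbocation.
(No 1,2-shift: no single shift to an adjacent carbon would give a more stable cation.)
Step 2: A water molecule (solvent) deprotonates a β-carbon; as the C–H bond breaks, those electrons form the new alkene π bond.
Total: 2 elementary steps.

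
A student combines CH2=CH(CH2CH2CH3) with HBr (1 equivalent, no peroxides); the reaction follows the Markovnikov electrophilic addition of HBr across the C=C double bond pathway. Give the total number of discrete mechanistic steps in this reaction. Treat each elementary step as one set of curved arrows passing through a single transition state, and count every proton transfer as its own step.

Step 1: Protonation of the alkene by HBr: the π bond acts as the nucleophile and picks up H⁺, giving the more stable (Markovnikov) secondary carbocation. The H–Br bond breaks heterolytically, releasing Br⁻.
(No 1,2-shift: no single shift to an adjacent carbon would give a more stable cation.)
Step 2: Br⁻ captures the cation: a lone pair on Br⁻ fills the empty p orbital, producing the alkyl halide product.
Total: 2 elementary steps.

2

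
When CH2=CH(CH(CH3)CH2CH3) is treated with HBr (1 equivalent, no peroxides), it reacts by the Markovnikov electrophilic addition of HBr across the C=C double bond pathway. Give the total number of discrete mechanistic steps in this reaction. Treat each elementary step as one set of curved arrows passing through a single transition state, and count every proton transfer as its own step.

Step 1: Electrophilic addition begins with the π(C=C) electrons forming a bond to the proton of HBr. Following Markovnikov's rule, the resulting cation is secondary. The H–Br bond breaks heterolytically, releasing Br⁻.
Step 2: A hydride (H with its bonding pair) migrates from the adjacent sec-butyl carbon to the cationic centre — a 1,2-hydride shift — upgrading the secondary cation to a tertiary one.
Step 3: The Br⁻ anion donates a lone pair to the carbocation, forming the new C–Br σ-bond and giving the neutral alkyl halide.
Total: 3 elementary steps.

3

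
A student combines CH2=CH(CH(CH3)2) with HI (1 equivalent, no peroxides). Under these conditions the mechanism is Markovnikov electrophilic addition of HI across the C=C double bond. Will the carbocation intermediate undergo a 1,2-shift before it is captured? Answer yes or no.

The first-formed carbocation is secondary.
The adjacent isopropyl carbon already bears 2 other carbon substituents and has a hydrogen to migrate; after a 1,2-hydride shift from that carbon the positive charge sits on a tertiary centre.
Tertiary is more stable than secondary, so the shift occurs.

yes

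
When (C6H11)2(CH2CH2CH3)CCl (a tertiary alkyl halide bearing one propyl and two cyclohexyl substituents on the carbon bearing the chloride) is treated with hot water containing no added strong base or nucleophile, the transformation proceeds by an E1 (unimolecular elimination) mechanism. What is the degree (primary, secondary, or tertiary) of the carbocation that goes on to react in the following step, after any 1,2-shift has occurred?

Step 1: The C–Cl bond breaks with both electrons going to the chloride; Cl⁻ leaves and a tertiary carbocation remains.
No single 1,2-shift to an adjacent carbon would give a more-substituted cation, so no rearrangement occurs.

tertiary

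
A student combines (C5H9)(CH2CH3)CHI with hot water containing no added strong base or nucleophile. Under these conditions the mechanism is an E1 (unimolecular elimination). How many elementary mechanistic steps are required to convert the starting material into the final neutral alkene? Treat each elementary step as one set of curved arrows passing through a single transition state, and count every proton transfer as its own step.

Step 1: Unassisted departure of I⁻ (taking the C–I bonding pair) generates a secondary carbocation.
Step 2: A hydride (H with its bonding pair) migrates from the adjacent cyclopentyl carbon to the cationic centre — a 1,2-hydride shift — upgrading the secondary cation to a tertiary one.
Step 3: A water molecule (solvent) deprotonates a β-carbon; as the C–H bond breaks, those electrons form the new alkene π bond.
Total: 3 elementary steps.

3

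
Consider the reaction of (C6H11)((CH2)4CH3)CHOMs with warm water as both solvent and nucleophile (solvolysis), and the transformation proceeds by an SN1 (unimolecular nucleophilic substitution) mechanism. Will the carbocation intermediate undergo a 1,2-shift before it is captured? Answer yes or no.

yes

The first-formed carbocation is secondary.
The adjacent cyclohexyl carbon already bears 2 other carbon substituents and has a hydrogen to migrate; after a 1,2-hydride shift from that carbon the positive charge sits on a tertiary centre.
Tertiary is more stable than secondary, so the shift occurs.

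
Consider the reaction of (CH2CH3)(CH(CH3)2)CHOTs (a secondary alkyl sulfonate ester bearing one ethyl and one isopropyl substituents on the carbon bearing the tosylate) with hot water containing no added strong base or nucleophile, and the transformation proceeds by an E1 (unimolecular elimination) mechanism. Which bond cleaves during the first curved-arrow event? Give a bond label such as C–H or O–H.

C–O

Step 1: The C–O bond breaks with both electrons going to the tosylate; TsO⁻ leaves and a secondary carbocation remains.
The bond broken in this step is the C–O bond.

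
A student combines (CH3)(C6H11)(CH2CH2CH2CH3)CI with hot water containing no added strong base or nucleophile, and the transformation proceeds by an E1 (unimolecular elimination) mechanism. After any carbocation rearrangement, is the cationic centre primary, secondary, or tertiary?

tertiary

Step 1: Ionisation: the C–I σ-bond cleaves heterolytically; both bonding electrons depart with I⁻, leaving a tertiary carbocation at the α-carbon.
No single 1,2-shift to an adjacent carbon would give a more-substituted cation, so no rearrangement occurs.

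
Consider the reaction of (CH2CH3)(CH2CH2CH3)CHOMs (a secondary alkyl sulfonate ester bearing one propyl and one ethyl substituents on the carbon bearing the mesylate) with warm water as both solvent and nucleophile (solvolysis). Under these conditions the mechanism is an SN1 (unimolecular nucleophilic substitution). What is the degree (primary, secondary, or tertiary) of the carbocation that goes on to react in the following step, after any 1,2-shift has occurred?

Step 1: The C–O bond breaks with both electrons going to the mesylate; MsO⁻ leaves and a secondary carbocation remains.
No single 1,2-shift to an adjacent carbon would give a more-substituted cation, so no rearrangement occurs.

secondary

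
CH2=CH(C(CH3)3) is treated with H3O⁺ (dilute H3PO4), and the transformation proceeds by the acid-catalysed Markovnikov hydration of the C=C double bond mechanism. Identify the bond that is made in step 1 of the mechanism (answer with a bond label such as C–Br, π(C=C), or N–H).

C–H

Step 1: The π electrons of the C=C bond attack a proton of H3O⁺; Markovnikov addition places the new C–H on the less-substituted alkene carbon, so the positive charge ends up on the more-substituted carbon — a secondary carbocation. H2O is released.
The bond formed in this step is the C–H bond.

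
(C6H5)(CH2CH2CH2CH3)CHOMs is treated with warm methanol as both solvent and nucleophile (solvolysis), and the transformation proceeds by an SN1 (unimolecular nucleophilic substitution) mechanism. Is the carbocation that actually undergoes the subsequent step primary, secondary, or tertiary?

Step 1: Unassisted departure of MsO⁻ (taking the C–O bonding pair) generates a secondary carbocation.
No single 1,2-shift to an adjacent carbon would give a more-substituted cation, so no rearrangement occurs.

secondary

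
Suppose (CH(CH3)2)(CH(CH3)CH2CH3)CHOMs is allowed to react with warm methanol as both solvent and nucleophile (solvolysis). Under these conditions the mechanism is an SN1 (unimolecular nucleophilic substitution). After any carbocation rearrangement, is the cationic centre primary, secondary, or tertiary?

tertiary

Step 1: Ionisation: the C–O σ-bond cleaves heterolytically; both bonding electrons depart with MsO⁻, leaving a secondary carbocation at the α-carbon.
Step 2: Carbocation rearrangement: a 1,2-hydride shift from the adjacent isopropyl carbon converts the initially-formed secondary cation into the more stable tertiary cation.
The cation rearranges from secondary to tertiary via a 1,2-hydride shift from the adjacent isopropyl carbon; the tertiary cation is what reacts next.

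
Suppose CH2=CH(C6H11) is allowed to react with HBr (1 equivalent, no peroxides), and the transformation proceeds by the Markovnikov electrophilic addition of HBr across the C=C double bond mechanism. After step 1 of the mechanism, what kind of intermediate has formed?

Step 1: Protonation of the alkene by HBr: the π bond acts as the nucleophile and picks up H⁺, giving the more stable (Markovnikov) secondary carbocation. The H–Br bond breaks heterolytically, releasing Br⁻.
After step 1 the species present is a secondary carbocation.

secondary carbocation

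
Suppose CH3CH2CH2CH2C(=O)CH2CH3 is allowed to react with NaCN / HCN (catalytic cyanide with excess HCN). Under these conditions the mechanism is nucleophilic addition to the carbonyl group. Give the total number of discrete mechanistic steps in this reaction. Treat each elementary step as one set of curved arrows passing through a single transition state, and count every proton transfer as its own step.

2

Step 1: CN⁻ attacks the sp² carbonyl carbon; the C=O π bond breaks and the electrons end up as a lone pair on the alkoxide oxygen of the tetrahedral intermediate.
Step 2: The alkoxide is protonated in situ by undissociated HCN, yielding a cyanohydrin; the CN⁻ so formed carries on the cycle.
Total: 2 elementary steps.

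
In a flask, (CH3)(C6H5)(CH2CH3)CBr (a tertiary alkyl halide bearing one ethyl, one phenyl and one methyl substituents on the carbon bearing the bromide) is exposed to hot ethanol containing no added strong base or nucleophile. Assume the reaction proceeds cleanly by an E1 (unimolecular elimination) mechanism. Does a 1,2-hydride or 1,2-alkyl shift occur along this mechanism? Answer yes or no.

The first-formed carbocation is tertiary.
No single 1,2-shift to an adjacent carbon would produce a more-substituted cation than the one already present, so no rearrangement occurs.

no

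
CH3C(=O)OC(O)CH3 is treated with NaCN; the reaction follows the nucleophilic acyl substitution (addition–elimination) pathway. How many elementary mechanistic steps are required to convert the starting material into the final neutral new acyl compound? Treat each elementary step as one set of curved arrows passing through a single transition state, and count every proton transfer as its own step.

Step 1: Nucleophilic addition of CN⁻ to the acyl carbon breaks the π(C=O) bond and yields a tetrahedral, anionic intermediate.
Step 2: An oxygen lone pair re-forms the C=O π bond as the C–O σ-bond breaks; CH3CO2⁻ is expelled.
Total: 2 elementary steps.

2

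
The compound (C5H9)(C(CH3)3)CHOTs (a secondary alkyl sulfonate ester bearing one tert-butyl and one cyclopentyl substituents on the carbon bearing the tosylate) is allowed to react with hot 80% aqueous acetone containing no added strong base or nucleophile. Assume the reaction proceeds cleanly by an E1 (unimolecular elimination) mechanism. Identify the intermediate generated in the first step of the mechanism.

secondary carbocation

Step 1: Rate-determining heterolysis of the C–O bond gives TsO⁻ and a secondary carbocation.
After step 1 the species present is a secondary carbocation.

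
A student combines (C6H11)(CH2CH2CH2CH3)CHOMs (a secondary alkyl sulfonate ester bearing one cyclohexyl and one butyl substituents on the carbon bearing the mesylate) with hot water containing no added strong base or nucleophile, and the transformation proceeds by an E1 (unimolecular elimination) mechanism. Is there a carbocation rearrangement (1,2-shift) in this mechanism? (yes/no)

The first-formed carbocation is secondary.
The adjacent cyclohexyl carbon already bears 2 other carbon substituents and has a hydrogen to migrate; after a 1,2-hydride shift from that carbon the positive charge sits on a tertiary centre.
Tertiary is more stable than secondary, so the shift occurs.

yes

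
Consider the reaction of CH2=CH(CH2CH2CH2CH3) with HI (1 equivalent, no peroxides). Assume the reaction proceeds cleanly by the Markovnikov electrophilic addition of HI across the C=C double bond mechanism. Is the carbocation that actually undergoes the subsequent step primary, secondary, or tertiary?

Step 1: The π electrons of the C=C bond attack a proton of HI; Markovnikov addition places the new C–H on the less-substituted alkene carbon, so the positive charge ends up on the more-substituted carbon — a secondary carbocation. The H–I bond breaks heterolytically, releasing I⁻.
No single 1,2-shift to an adjacent carbon would give a more-substituted cation, so no rearrangement occurs.

secondary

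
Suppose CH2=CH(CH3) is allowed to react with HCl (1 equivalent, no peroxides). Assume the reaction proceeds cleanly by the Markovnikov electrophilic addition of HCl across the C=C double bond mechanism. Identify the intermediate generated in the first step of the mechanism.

Step 1: Electrophilic addition begins with the π(C=C) electrons forming a bond to the proton of HCl. Following Markovnikov's rule, the resulting cation is secondary. The H–Cl bond breaks heterolytically, releasing Cl⁻.
After step 1 the species present is a secondary carbocation.

secondary carbocation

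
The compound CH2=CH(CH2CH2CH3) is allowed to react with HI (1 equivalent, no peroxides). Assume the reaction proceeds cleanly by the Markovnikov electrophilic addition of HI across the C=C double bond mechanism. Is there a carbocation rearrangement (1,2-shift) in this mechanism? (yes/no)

The first-formed carbocation is secondary.
No single 1,2-shift to an adjacent carbon would produce a more-substituted cation than the one already present, so no rearrangement occurs.

no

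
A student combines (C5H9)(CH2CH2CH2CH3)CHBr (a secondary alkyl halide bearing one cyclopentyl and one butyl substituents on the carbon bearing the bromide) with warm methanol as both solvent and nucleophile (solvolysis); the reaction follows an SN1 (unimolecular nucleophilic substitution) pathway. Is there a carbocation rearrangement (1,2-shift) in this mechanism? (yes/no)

yes

The first-formed carbocation is secondary.
The adjacent cyclopentyl carbon already bears 2 other carbon substituents and has a hydrogen to migrate; after a 1,2-hydride shift from that carbon the positive charge sits on a tertiary centre.
Tertiary is more stable than secondary, so the shift occurs.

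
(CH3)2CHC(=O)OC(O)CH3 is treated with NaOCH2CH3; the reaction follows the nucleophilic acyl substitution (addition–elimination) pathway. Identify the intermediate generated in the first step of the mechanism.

tetrahedral intermediate

Step 1: A lone pair on the O of CH3CH2O⁻ attacks the electrophilic acyl carbon; the π(C=O) electrons move onto oxygen, giving a tetrahedral intermediate.
After step 1 the species present is a tetrahedral intermediate.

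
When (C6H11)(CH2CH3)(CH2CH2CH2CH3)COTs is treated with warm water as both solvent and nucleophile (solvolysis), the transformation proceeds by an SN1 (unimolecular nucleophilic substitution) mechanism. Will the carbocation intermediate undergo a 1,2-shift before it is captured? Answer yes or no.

no

The first-formed carbocation is tertiary.
No single 1,2-shift to an adjacent carbon would produce a more-substituted cation than the one already present, so no rearrangement occurs.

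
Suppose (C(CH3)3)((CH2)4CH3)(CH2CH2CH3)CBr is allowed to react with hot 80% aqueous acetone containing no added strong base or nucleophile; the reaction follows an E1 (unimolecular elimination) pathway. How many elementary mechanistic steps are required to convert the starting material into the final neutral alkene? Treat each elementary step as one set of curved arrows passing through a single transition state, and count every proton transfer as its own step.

2

Step 1: Rate-determining heterolysis of the C–Br bond gives Br⁻ and a tertiary carbocation.
(No 1,2-shift: no single shift to an adjacent carbon would give a more stable cation.)
Step 2: A water molecule (solvent) deprotonates a β-carbon; as the C–H bond breaks, those electrons form the new alkene π bond.
Total: 2 elementary steps.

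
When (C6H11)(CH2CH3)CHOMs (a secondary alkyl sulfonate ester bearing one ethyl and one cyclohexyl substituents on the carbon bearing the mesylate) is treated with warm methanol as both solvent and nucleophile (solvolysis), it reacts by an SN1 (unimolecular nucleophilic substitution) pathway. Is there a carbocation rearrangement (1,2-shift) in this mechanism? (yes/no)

The first-formed carbocation is secondary.
The adjacent cyclohexyl carbon already bears 2 other carbon substituents and has a hydrogen to migrate; after a 1,2-hydride shift from that carbon the positive charge sits on a tertiary centre.
Tertiary is more stable than secondary, so the shift occurs.

yes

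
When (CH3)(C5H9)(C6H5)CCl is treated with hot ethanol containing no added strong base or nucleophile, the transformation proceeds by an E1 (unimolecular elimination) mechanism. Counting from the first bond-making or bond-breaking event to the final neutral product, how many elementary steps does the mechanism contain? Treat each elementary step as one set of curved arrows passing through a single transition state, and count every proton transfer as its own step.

2

Step 1: Ionisation: the C–Cl σ-bond cleaves heterolytically; both bonding electrons depart with Cl⁻, leaving a tertiary carbocation at the α-carbon.
(No 1,2-shift: no single shift to an adjacent carbon would give a more stable cation.)
Step 2: A weak base (an ethanol molecule from the solvent) removes a proton from a carbon adjacent to the cationic centre; the electrons of that C–H bond become the new π(C=C) bond, giving the alkene.
Total: 2 elementary steps.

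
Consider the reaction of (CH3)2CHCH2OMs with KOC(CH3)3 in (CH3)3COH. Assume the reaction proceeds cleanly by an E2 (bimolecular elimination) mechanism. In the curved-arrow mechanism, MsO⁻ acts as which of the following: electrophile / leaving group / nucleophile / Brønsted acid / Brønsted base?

leaving group

Step 1: Concerted anti-periplanar elimination: (CH3)3CO⁻ abstracts a β-H while MsO⁻ leaves, and the C–H electrons become the new C=C π bond — all in a single transition state.
MsO⁻ departs with both electrons of the breaking σ-bond — that is the definition of a leaving group.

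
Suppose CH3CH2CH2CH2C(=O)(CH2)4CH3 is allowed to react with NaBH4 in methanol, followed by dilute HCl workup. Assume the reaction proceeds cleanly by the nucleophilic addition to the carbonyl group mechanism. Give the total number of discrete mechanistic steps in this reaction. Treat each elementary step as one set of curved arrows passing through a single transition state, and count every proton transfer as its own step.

Step 1: H⁻ (delivered from BH4⁻) attacks the sp² carbonyl carbon; the C=O π bond breaks and the electrons end up as a lone pair on the alkoxide oxygen of the tetrahedral intermediate.
Step 2: On dilute HCl workup the alkoxide oxygen is protonated, giving an alcohol.
Total: 2 elementary steps.

2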